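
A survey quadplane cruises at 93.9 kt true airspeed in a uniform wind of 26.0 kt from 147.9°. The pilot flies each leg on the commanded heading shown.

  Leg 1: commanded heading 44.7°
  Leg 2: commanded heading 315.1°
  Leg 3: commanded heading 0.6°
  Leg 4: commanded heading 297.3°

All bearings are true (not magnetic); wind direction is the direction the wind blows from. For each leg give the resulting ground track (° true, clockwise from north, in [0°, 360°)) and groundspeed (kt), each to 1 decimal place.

Leg 1: heading 44.7°; drift -14.2° → track 30.5°, groundspeed 103.0 kt
Leg 2: heading 315.1°; drift +2.8° → track 317.9°, groundspeed 119.4 kt
Leg 3: heading 0.6°; drift -6.9° → track 353.7°, groundspeed 116.6 kt
Leg 4: heading 297.3°; drift +6.5° → track 303.8°, groundspeed 117.0 kt

Leg 1: track=30.5°, groundspeed=103.0 kt
Leg 2: track=317.9°, groundspeed=119.4 kt
Leg 3: track=353.7°, groundspeed=116.6 kt
Leg 4: track=303.8°, groundspeed=117.0 kt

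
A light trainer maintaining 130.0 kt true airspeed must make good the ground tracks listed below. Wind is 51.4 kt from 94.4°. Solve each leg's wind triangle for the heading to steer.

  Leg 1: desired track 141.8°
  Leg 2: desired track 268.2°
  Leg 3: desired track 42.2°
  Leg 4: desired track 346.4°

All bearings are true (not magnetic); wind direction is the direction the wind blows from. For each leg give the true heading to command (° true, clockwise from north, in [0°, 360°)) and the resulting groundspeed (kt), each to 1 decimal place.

Leg 1: heading=124.9°, groundspeed=89.6 kt
Leg 2: heading=265.8°, groundspeed=181.0 kt
Leg 3: heading=60.4°, groundspeed=92.0 kt
Leg 4: heading=8.5°, groundspeed=136.3 kt

Leg 1: desired track 141.8°; wind correction -16.9° → command heading 124.9°, groundspeed 89.6 kt
Leg 2: desired track 268.2°; wind correction -2.4° → command heading 265.8°, groundspeed 181.0 kt
Leg 3: desired track 42.2°; wind correction +18.2° → command heading 60.4°, groundspeed 92.0 kt
Leg 4: desired track 346.4°; wind correction +22.1° → command heading 8.5°, groundspeed 136.3 kt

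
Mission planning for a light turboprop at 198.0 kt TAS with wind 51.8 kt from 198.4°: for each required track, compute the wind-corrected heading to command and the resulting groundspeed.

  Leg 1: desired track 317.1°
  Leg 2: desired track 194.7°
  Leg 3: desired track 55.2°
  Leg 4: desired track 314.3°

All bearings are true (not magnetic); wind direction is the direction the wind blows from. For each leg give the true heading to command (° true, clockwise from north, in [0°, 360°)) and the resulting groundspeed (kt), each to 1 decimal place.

Leg 1: heading=303.8°, groundspeed=217.6 kt
Leg 2: heading=195.7°, groundspeed=146.3 kt
Leg 3: heading=64.2°, groundspeed=237.0 kt
Leg 4: heading=300.7°, groundspeed=215.1 kt

Leg 1: desired track 317.1°; wind correction -13.3° → command heading 303.8°, groundspeed 217.6 kt
Leg 2: desired track 194.7°; wind correction +1.0° → command heading 195.7°, groundspeed 146.3 kt
Leg 3: desired track 55.2°; wind correction +9.0° → command heading 64.2°, groundspeed 237.0 kt
Leg 4: desired track 314.3°; wind correction -13.6° → command heading 300.7°, groundspeed 215.1 kt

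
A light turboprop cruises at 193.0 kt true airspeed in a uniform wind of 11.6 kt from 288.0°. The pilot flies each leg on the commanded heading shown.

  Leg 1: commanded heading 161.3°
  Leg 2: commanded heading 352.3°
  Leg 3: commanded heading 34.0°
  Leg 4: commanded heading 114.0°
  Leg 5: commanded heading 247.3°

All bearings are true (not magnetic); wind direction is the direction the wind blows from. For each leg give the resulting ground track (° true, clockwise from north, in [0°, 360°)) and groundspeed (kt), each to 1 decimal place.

Leg 1: heading 161.3°; drift -2.7° → track 158.6°, groundspeed 200.1 kt
Leg 2: heading 352.3°; drift +3.2° → track 355.5°, groundspeed 188.3 kt
Leg 3: heading 34.0°; drift +3.3° → track 37.3°, groundspeed 196.5 kt
Leg 4: heading 114.0°; drift -0.3° → track 113.7°, groundspeed 204.5 kt
Leg 5: heading 247.3°; drift -2.4° → track 244.9°, groundspeed 184.4 kt

Leg 1: track=158.6°, groundspeed=200.1 kt
Leg 2: track=355.5°, groundspeed=188.3 kt
Leg 3: track=37.3°, groundspeed=196.5 kt
Leg 4: track=113.7°, groundspeed=204.5 kt
Leg 5: track=244.9°, groundspeed=184.4 kt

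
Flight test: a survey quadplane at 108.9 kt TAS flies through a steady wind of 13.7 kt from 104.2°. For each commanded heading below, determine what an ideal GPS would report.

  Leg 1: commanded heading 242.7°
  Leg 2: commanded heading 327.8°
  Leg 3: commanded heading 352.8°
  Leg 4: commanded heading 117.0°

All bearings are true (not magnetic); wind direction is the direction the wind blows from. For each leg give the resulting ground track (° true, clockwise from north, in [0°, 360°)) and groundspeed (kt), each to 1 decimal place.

Leg 1: track=247.1°, groundspeed=119.5 kt
Leg 2: track=323.3°, groundspeed=119.2 kt
Leg 3: track=346.4°, groundspeed=114.6 kt
Leg 4: track=118.8°, groundspeed=95.6 kt

Leg 1: heading 242.7°; drift +4.4° → track 247.1°, groundspeed 119.5 kt
Leg 2: heading 327.8°; drift -4.5° → track 323.3°, groundspeed 119.2 kt
Leg 3: heading 352.8°; drift -6.4° → track 346.4°, groundspeed 114.6 kt
Leg 4: heading 117.0°; drift +1.8° → track 118.8°, groundspeed 95.6 kt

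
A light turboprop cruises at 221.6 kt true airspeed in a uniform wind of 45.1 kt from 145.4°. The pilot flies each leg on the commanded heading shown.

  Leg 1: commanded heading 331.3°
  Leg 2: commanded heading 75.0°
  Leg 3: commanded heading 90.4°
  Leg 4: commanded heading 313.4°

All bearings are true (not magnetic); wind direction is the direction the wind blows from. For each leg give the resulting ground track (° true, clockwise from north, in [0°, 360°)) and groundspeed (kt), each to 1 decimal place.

Leg 1: heading 331.3°; drift -1.0° → track 330.3°, groundspeed 266.5 kt
Leg 2: heading 75.0°; drift -11.6° → track 63.4°, groundspeed 210.8 kt
Leg 3: heading 90.4°; drift -10.7° → track 79.7°, groundspeed 199.2 kt
Leg 4: heading 313.4°; drift +2.0° → track 315.4°, groundspeed 265.9 kt

Leg 1: track=330.3°, groundspeed=266.5 kt
Leg 2: track=63.4°, groundspeed=210.8 kt
Leg 3: track=79.7°, groundspeed=199.2 kt
Leg 4: track=315.4°, groundspeed=265.9 kt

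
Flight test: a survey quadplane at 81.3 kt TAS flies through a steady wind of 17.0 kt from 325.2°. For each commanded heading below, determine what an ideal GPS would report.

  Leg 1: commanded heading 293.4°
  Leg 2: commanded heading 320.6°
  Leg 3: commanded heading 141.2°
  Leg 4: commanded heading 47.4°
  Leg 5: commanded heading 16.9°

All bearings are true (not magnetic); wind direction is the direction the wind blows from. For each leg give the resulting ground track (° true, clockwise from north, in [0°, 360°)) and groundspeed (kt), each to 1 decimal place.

Leg 1: heading 293.4°; drift -7.6° → track 285.8°, groundspeed 67.4 kt
Leg 2: heading 320.6°; drift -1.2° → track 319.4°, groundspeed 64.4 kt
Leg 3: heading 141.2°; drift +0.7° → track 141.9°, groundspeed 98.3 kt
Leg 4: heading 47.4°; drift +12.0° → track 59.4°, groundspeed 80.8 kt
Leg 5: heading 16.9°; drift +10.7° → track 27.6°, groundspeed 72.0 kt

Leg 1: track=285.8°, groundspeed=67.4 kt
Leg 2: track=319.4°, groundspeed=64.4 kt
Leg 3: track=141.9°, groundspeed=98.3 kt
Leg 4: track=59.4°, groundspeed=80.8 kt
Leg 5: track=27.6°, groundspeed=72.0 kt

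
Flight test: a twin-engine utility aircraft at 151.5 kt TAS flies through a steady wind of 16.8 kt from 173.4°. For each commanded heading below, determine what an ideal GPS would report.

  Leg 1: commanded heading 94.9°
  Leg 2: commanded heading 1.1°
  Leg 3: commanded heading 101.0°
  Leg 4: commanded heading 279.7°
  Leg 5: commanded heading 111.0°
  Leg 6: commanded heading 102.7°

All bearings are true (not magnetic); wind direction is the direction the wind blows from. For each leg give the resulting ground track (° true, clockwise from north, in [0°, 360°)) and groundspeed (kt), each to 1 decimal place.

Leg 1: heading 94.9°; drift -6.3° → track 88.6°, groundspeed 149.1 kt
Leg 2: heading 1.1°; drift -0.8° → track 0.3°, groundspeed 168.2 kt
Leg 3: heading 101.0°; drift -6.2° → track 94.8°, groundspeed 147.3 kt
Leg 4: heading 279.7°; drift +5.9° → track 285.6°, groundspeed 157.0 kt
Leg 5: heading 111.0°; drift -5.9° → track 105.1°, groundspeed 144.5 kt
Leg 6: heading 102.7°; drift -6.2° → track 96.5°, groundspeed 146.8 kt

Leg 1: track=88.6°, groundspeed=149.1 kt
Leg 2: track=0.3°, groundspeed=168.2 kt
Leg 3: track=94.8°, groundspeed=147.3 kt
Leg 4: track=285.6°, groundspeed=157.0 kt
Leg 5: track=105.1°, groundspeed=144.5 kt
Leg 6: track=96.5°, groundspeed=146.8 kt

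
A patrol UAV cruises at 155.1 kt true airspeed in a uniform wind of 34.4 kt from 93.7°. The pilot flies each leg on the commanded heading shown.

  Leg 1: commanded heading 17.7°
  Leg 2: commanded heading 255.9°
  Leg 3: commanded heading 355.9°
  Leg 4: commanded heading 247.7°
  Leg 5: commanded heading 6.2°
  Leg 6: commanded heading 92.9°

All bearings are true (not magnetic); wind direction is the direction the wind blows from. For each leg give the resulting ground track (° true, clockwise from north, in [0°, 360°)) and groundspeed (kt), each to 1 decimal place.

Leg 1: track=4.9°, groundspeed=150.5 kt
Leg 2: track=259.1°, groundspeed=188.1 kt
Leg 3: track=343.9°, groundspeed=163.4 kt
Leg 4: track=252.3°, groundspeed=186.6 kt
Leg 5: track=353.6°, groundspeed=157.4 kt
Leg 6: track=92.7°, groundspeed=120.7 kt

Leg 1: heading 17.7°; drift -12.8° → track 4.9°, groundspeed 150.5 kt
Leg 2: heading 255.9°; drift +3.2° → track 259.1°, groundspeed 188.1 kt
Leg 3: heading 355.9°; drift -12.0° → track 343.9°, groundspeed 163.4 kt
Leg 4: heading 247.7°; drift +4.6° → track 252.3°, groundspeed 186.6 kt
Leg 5: heading 6.2°; drift -12.6° → track 353.6°, groundspeed 157.4 kt
Leg 6: heading 92.9°; drift -0.2° → track 92.7°, groundspeed 120.7 kt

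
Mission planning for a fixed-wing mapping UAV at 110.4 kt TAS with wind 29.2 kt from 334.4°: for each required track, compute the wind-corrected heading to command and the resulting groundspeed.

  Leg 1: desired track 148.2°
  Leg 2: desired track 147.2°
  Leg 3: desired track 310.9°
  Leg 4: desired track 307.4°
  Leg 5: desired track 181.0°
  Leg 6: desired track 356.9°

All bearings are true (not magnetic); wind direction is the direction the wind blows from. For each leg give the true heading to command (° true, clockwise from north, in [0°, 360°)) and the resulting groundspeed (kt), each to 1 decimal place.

Leg 1: desired track 148.2°; wind correction -1.6° → command heading 146.6°, groundspeed 139.4 kt
Leg 2: desired track 147.2°; wind correction -1.9° → command heading 145.3°, groundspeed 139.3 kt
Leg 3: desired track 310.9°; wind correction +6.1° → command heading 317.0°, groundspeed 83.0 kt
Leg 4: desired track 307.4°; wind correction +6.9° → command heading 314.3°, groundspeed 83.6 kt
Leg 5: desired track 181.0°; wind correction +6.8° → command heading 187.8°, groundspeed 135.7 kt
Leg 6: desired track 356.9°; wind correction -5.8° → command heading 351.1°, groundspeed 82.9 kt

Leg 1: heading=146.6°, groundspeed=139.4 kt
Leg 2: heading=145.3°, groundspeed=139.3 kt
Leg 3: heading=317.0°, groundspeed=83.0 kt
Leg 4: heading=314.3°, groundspeed=83.6 kt
Leg 5: heading=187.8°, groundspeed=135.7 kt
Leg 6: heading=351.1°, groundspeed=82.9 kt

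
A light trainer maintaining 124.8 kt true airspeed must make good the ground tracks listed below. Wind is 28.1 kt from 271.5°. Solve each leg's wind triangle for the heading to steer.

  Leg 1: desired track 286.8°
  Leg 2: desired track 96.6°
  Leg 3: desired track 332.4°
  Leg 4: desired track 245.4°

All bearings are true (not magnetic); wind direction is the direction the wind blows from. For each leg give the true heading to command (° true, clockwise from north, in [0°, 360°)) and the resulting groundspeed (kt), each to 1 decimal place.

Leg 1: heading=283.4°, groundspeed=97.5 kt
Leg 2: heading=97.7°, groundspeed=152.8 kt
Leg 3: heading=321.1°, groundspeed=108.7 kt
Leg 4: heading=251.1°, groundspeed=99.0 kt

Leg 1: desired track 286.8°; wind correction -3.4° → command heading 283.4°, groundspeed 97.5 kt
Leg 2: desired track 96.6°; wind correction +1.1° → command heading 97.7°, groundspeed 152.8 kt
Leg 3: desired track 332.4°; wind correction -11.3° → command heading 321.1°, groundspeed 108.7 kt
Leg 4: desired track 245.4°; wind correction +5.7° → command heading 251.1°, groundspeed 99.0 kt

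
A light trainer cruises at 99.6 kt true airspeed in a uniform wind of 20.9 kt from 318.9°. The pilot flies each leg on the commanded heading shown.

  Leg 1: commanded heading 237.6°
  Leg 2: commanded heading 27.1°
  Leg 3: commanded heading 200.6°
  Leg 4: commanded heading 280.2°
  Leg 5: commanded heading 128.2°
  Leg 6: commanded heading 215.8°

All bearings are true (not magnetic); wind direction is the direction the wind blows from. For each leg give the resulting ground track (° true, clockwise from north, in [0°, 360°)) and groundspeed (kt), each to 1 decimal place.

Leg 1: heading 237.6°; drift -12.1° → track 225.5°, groundspeed 98.6 kt
Leg 2: heading 27.1°; drift +11.9° → track 39.0°, groundspeed 93.9 kt
Leg 3: heading 200.6°; drift -9.5° → track 191.1°, groundspeed 111.0 kt
Leg 4: heading 280.2°; drift -8.9° → track 271.3°, groundspeed 84.3 kt
Leg 5: heading 128.2°; drift +1.9° → track 130.1°, groundspeed 120.2 kt
Leg 6: heading 215.8°; drift -11.0° → track 204.8°, groundspeed 106.3 kt

Leg 1: track=225.5°, groundspeed=98.6 kt
Leg 2: track=39.0°, groundspeed=93.9 kt
Leg 3: track=191.1°, groundspeed=111.0 kt
Leg 4: track=271.3°, groundspeed=84.3 kt
Leg 5: track=130.1°, groundspeed=120.2 kt
Leg 6: track=204.8°, groundspeed=106.3 kt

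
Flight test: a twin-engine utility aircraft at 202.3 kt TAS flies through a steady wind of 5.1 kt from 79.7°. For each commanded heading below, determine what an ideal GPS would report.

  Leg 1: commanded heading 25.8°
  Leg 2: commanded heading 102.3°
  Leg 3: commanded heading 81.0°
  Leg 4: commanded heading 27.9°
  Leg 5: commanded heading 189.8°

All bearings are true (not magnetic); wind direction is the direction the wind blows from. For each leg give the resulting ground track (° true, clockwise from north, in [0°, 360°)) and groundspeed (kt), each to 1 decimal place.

Leg 1: heading 25.8°; drift -1.2° → track 24.6°, groundspeed 199.3 kt
Leg 2: heading 102.3°; drift +0.6° → track 102.9°, groundspeed 197.6 kt
Leg 3: heading 81.0°; drift +0.0° → track 81.0°, groundspeed 197.2 kt
Leg 4: heading 27.9°; drift -1.2° → track 26.7°, groundspeed 199.2 kt
Leg 5: heading 189.8°; drift +1.3° → track 191.1°, groundspeed 204.1 kt

Leg 1: track=24.6°, groundspeed=199.3 kt
Leg 2: track=102.9°, groundspeed=197.6 kt
Leg 3: track=81.0°, groundspeed=197.2 kt
Leg 4: track=26.7°, groundspeed=199.2 kt
Leg 5: track=191.1°, groundspeed=204.1 kt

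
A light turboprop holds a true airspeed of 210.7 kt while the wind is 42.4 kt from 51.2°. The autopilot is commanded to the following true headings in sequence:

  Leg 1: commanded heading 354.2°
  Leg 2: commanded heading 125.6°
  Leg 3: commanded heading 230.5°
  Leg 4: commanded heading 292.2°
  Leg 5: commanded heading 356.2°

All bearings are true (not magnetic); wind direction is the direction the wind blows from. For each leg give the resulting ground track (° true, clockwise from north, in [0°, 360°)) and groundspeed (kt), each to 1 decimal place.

Leg 1: track=343.5°, groundspeed=190.9 kt
Leg 2: track=137.2°, groundspeed=203.4 kt
Leg 3: track=230.6°, groundspeed=253.1 kt
Leg 4: track=283.1°, groundspeed=234.2 kt
Leg 5: track=345.6°, groundspeed=189.6 kt

Leg 1: heading 354.2°; drift -10.7° → track 343.5°, groundspeed 190.9 kt
Leg 2: heading 125.6°; drift +11.6° → track 137.2°, groundspeed 203.4 kt
Leg 3: heading 230.5°; drift +0.1° → track 230.6°, groundspeed 253.1 kt
Leg 4: heading 292.2°; drift -9.1° → track 283.1°, groundspeed 234.2 kt
Leg 5: heading 356.2°; drift -10.6° → track 345.6°, groundspeed 189.6 kt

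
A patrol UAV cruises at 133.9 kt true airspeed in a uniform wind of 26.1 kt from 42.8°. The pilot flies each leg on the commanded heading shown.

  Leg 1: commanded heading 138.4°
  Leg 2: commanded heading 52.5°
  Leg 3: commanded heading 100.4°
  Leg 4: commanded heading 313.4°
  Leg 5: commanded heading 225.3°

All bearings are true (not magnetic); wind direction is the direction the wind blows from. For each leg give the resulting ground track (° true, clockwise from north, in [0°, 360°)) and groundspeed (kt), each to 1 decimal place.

Leg 1: heading 138.4°; drift +10.8° → track 149.2°, groundspeed 138.9 kt
Leg 2: heading 52.5°; drift +2.3° → track 54.8°, groundspeed 108.3 kt
Leg 3: heading 100.4°; drift +10.4° → track 110.8°, groundspeed 121.9 kt
Leg 4: heading 313.4°; drift -11.1° → track 302.3°, groundspeed 136.2 kt
Leg 5: heading 225.3°; drift -0.4° → track 224.9°, groundspeed 160.0 kt

Leg 1: track=149.2°, groundspeed=138.9 kt
Leg 2: track=54.8°, groundspeed=108.3 kt
Leg 3: track=110.8°, groundspeed=121.9 kt
Leg 4: track=302.3°, groundspeed=136.2 kt
Leg 5: track=224.9°, groundspeed=160.0 kt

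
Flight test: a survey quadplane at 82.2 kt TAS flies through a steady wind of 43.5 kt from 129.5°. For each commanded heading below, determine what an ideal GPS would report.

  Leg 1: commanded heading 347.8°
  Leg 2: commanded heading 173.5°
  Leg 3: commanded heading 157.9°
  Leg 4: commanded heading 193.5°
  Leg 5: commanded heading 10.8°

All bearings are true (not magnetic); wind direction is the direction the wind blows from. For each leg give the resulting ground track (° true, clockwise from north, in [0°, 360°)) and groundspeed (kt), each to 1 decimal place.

Leg 1: heading 347.8°; drift -13.0° → track 334.8°, groundspeed 119.4 kt
Leg 2: heading 173.5°; drift +30.7° → track 204.2°, groundspeed 59.2 kt
Leg 3: heading 157.9°; drift +25.2° → track 183.1°, groundspeed 48.6 kt
Leg 4: heading 193.5°; drift +31.8° → track 225.3°, groundspeed 74.3 kt
Leg 5: heading 10.8°; drift -20.3° → track 350.5°, groundspeed 109.9 kt

Leg 1: track=334.8°, groundspeed=119.4 kt
Leg 2: track=204.2°, groundspeed=59.2 kt
Leg 3: track=183.1°, groundspeed=48.6 kt
Leg 4: track=225.3°, groundspeed=74.3 kt
Leg 5: track=350.5°, groundspeed=109.9 kt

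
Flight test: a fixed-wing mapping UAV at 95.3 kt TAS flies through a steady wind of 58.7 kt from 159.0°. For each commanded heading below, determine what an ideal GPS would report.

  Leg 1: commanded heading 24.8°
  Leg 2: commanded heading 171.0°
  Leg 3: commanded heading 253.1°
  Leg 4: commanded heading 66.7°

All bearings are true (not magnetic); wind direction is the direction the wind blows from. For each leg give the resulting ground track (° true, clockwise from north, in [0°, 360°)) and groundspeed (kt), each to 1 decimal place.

Leg 1: track=7.6°, groundspeed=142.6 kt
Leg 2: track=188.9°, groundspeed=39.8 kt
Leg 3: track=283.6°, groundspeed=115.4 kt
Leg 4: track=35.7°, groundspeed=113.9 kt

Leg 1: heading 24.8°; drift -17.2° → track 7.6°, groundspeed 142.6 kt
Leg 2: heading 171.0°; drift +17.9° → track 188.9°, groundspeed 39.8 kt
Leg 3: heading 253.1°; drift +30.5° → track 283.6°, groundspeed 115.4 kt
Leg 4: heading 66.7°; drift -31.0° → track 35.7°, groundspeed 113.9 kt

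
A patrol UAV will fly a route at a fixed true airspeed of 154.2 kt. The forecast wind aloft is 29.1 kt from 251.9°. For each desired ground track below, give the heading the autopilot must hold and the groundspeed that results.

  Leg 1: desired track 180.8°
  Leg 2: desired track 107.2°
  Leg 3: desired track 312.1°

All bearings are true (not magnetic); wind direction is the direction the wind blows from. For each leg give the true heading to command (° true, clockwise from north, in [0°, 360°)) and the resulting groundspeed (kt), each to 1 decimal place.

Leg 1: desired track 180.8°; wind correction +10.3° → command heading 191.1°, groundspeed 142.3 kt
Leg 2: desired track 107.2°; wind correction +6.3° → command heading 113.5°, groundspeed 177.0 kt
Leg 3: desired track 312.1°; wind correction -9.4° → command heading 302.7°, groundspeed 137.7 kt

Leg 1: heading=191.1°, groundspeed=142.3 kt
Leg 2: heading=113.5°, groundspeed=177.0 kt
Leg 3: heading=302.7°, groundspeed=137.7 kt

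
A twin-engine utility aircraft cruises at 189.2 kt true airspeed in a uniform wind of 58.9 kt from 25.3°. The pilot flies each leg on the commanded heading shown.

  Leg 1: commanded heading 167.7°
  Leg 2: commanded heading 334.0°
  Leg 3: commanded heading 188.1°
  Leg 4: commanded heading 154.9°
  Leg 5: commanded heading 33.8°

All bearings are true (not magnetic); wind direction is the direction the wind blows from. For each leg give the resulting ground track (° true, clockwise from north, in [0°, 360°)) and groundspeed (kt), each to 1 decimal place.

Leg 1: track=176.4°, groundspeed=238.6 kt
Leg 2: track=317.2°, groundspeed=159.2 kt
Leg 3: track=192.2°, groundspeed=246.1 kt
Leg 4: track=166.2°, groundspeed=231.2 kt
Leg 5: track=37.6°, groundspeed=131.2 kt

Leg 1: heading 167.7°; drift +8.7° → track 176.4°, groundspeed 238.6 kt
Leg 2: heading 334.0°; drift -16.8° → track 317.2°, groundspeed 159.2 kt
Leg 3: heading 188.1°; drift +4.1° → track 192.2°, groundspeed 246.1 kt
Leg 4: heading 154.9°; drift +11.3° → track 166.2°, groundspeed 231.2 kt
Leg 5: heading 33.8°; drift +3.8° → track 37.6°, groundspeed 131.2 kt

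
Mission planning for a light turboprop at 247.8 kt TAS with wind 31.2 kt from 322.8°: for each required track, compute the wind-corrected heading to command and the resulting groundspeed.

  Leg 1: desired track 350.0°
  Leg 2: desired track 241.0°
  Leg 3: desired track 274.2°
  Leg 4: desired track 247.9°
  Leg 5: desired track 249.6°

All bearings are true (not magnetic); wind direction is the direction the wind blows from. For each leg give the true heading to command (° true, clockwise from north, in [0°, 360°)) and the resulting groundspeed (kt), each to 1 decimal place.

Leg 1: desired track 350.0°; wind correction -3.3° → command heading 346.7°, groundspeed 219.6 kt
Leg 2: desired track 241.0°; wind correction +7.2° → command heading 248.2°, groundspeed 241.4 kt
Leg 3: desired track 274.2°; wind correction +5.4° → command heading 279.6°, groundspeed 226.1 kt
Leg 4: desired track 247.9°; wind correction +7.0° → command heading 254.9°, groundspeed 237.8 kt
Leg 5: desired track 249.6°; wind correction +6.9° → command heading 256.5°, groundspeed 237.0 kt

Leg 1: heading=346.7°, groundspeed=219.6 kt
Leg 2: heading=248.2°, groundspeed=241.4 kt
Leg 3: heading=279.6°, groundspeed=226.1 kt
Leg 4: heading=254.9°, groundspeed=237.8 kt
Leg 5: heading=256.5°, groundspeed=237.0 kt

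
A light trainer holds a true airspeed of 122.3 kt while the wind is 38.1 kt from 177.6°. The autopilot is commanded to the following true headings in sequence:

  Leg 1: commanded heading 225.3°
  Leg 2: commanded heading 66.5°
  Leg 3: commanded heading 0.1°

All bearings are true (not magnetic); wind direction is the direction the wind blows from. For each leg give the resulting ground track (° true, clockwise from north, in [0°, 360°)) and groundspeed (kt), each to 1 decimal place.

Leg 1: heading 225.3°; drift +16.3° → track 241.6°, groundspeed 100.7 kt
Leg 2: heading 66.5°; drift -14.6° → track 51.9°, groundspeed 140.6 kt
Leg 3: heading 0.1°; drift -0.6° → track 359.5°, groundspeed 160.4 kt

Leg 1: track=241.6°, groundspeed=100.7 kt
Leg 2: track=51.9°, groundspeed=140.6 kt
Leg 3: track=359.5°, groundspeed=160.4 kt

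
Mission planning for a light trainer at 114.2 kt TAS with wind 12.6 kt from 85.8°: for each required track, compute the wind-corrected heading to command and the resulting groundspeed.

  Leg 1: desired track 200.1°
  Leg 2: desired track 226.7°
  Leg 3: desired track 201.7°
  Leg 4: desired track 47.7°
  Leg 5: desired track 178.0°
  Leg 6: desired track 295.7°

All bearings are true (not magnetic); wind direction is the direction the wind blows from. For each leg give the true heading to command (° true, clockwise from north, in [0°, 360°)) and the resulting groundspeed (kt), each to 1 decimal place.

Leg 1: desired track 200.1°; wind correction -5.8° → command heading 194.3°, groundspeed 118.8 kt
Leg 2: desired track 226.7°; wind correction -4.0° → command heading 222.7°, groundspeed 123.7 kt
Leg 3: desired track 201.7°; wind correction -5.7° → command heading 196.0°, groundspeed 119.1 kt
Leg 4: desired track 47.7°; wind correction +3.9° → command heading 51.6°, groundspeed 104.0 kt
Leg 5: desired track 178.0°; wind correction -6.3° → command heading 171.7°, groundspeed 114.0 kt
Leg 6: desired track 295.7°; wind correction +3.2° → command heading 298.9°, groundspeed 125.0 kt

Leg 1: heading=194.3°, groundspeed=118.8 kt
Leg 2: heading=222.7°, groundspeed=123.7 kt
Leg 3: heading=196.0°, groundspeed=119.1 kt
Leg 4: heading=51.6°, groundspeed=104.0 kt
Leg 5: heading=171.7°, groundspeed=114.0 kt
Leg 6: heading=298.9°, groundspeed=125.0 kt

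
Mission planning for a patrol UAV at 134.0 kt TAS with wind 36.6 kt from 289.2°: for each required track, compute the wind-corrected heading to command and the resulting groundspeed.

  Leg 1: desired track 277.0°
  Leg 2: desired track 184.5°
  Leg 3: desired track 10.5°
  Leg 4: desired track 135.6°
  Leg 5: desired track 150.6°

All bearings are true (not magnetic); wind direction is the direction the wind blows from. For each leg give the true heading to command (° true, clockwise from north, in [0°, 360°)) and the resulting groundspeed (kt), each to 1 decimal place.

Leg 1: desired track 277.0°; wind correction +3.3° → command heading 280.3°, groundspeed 98.0 kt
Leg 2: desired track 184.5°; wind correction +15.3° → command heading 199.8°, groundspeed 138.5 kt
Leg 3: desired track 10.5°; wind correction -15.7° → command heading 354.8°, groundspeed 123.5 kt
Leg 4: desired track 135.6°; wind correction +7.0° → command heading 142.6°, groundspeed 165.8 kt
Leg 5: desired track 150.6°; wind correction +10.4° → command heading 161.0°, groundspeed 159.2 kt

Leg 1: heading=280.3°, groundspeed=98.0 kt
Leg 2: heading=199.8°, groundspeed=138.5 kt
Leg 3: heading=354.8°, groundspeed=123.5 kt
Leg 4: heading=142.6°, groundspeed=165.8 kt
Leg 5: heading=161.0°, groundspeed=159.2 kt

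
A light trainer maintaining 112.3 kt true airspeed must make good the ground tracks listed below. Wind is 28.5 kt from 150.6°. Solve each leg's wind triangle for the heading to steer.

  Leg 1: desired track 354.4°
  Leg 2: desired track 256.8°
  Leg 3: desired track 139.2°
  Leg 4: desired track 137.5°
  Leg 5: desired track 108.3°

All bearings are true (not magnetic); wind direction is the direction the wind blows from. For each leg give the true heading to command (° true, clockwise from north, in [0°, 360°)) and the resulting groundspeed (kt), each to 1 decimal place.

Leg 1: heading=0.3°, groundspeed=137.8 kt
Leg 2: heading=242.7°, groundspeed=116.9 kt
Leg 3: heading=142.1°, groundspeed=84.2 kt
Leg 4: heading=140.8°, groundspeed=84.4 kt
Leg 5: heading=118.1°, groundspeed=89.6 kt

Leg 1: desired track 354.4°; wind correction +5.9° → command heading 0.3°, groundspeed 137.8 kt
Leg 2: desired track 256.8°; wind correction -14.1° → command heading 242.7°, groundspeed 116.9 kt
Leg 3: desired track 139.2°; wind correction +2.9° → command heading 142.1°, groundspeed 84.2 kt
Leg 4: desired track 137.5°; wind correction +3.3° → command heading 140.8°, groundspeed 84.4 kt
Leg 5: desired track 108.3°; wind correction +9.8° → command heading 118.1°, groundspeed 89.6 kt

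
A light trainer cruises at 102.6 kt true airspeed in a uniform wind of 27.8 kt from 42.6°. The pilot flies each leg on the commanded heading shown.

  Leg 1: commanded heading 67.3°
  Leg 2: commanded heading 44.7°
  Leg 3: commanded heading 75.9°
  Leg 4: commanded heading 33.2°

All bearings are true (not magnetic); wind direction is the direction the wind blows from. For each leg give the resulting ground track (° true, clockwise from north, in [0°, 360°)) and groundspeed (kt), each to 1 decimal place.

Leg 1: heading 67.3°; drift +8.5° → track 75.8°, groundspeed 78.2 kt
Leg 2: heading 44.7°; drift +0.8° → track 45.5°, groundspeed 74.8 kt
Leg 3: heading 75.9°; drift +10.9° → track 86.8°, groundspeed 80.8 kt
Leg 4: heading 33.2°; drift -3.5° → track 29.7°, groundspeed 75.3 kt

Leg 1: track=75.8°, groundspeed=78.2 kt
Leg 2: track=45.5°, groundspeed=74.8 kt
Leg 3: track=86.8°, groundspeed=80.8 kt
Leg 4: track=29.7°, groundspeed=75.3 kt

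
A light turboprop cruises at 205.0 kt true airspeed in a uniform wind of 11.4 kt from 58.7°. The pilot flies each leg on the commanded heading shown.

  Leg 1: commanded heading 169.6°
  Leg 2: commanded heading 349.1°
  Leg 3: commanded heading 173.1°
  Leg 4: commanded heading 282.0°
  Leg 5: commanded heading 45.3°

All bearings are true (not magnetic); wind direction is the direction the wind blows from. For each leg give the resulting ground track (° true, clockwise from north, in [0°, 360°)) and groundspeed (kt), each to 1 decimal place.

Leg 1: heading 169.6°; drift +2.9° → track 172.5°, groundspeed 209.3 kt
Leg 2: heading 349.1°; drift -3.0° → track 346.1°, groundspeed 201.3 kt
Leg 3: heading 173.1°; drift +2.8° → track 175.9°, groundspeed 210.0 kt
Leg 4: heading 282.0°; drift -2.1° → track 279.9°, groundspeed 213.4 kt
Leg 5: heading 45.3°; drift -0.8° → track 44.5°, groundspeed 193.9 kt

Leg 1: track=172.5°, groundspeed=209.3 kt
Leg 2: track=346.1°, groundspeed=201.3 kt
Leg 3: track=175.9°, groundspeed=210.0 kt
Leg 4: track=279.9°, groundspeed=213.4 kt
Leg 5: track=44.5°, groundspeed=193.9 kt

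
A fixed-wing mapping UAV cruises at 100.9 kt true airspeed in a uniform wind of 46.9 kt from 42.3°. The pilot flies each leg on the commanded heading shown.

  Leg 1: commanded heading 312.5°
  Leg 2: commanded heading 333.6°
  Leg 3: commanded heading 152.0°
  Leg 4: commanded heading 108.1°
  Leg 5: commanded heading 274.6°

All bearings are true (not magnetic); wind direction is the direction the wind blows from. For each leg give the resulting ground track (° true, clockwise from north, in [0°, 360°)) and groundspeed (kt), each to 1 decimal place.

Leg 1: heading 312.5°; drift -25.0° → track 287.5°, groundspeed 111.1 kt
Leg 2: heading 333.6°; drift -27.5° → track 306.1°, groundspeed 94.6 kt
Leg 3: heading 152.0°; drift +20.7° → track 172.7°, groundspeed 124.8 kt
Leg 4: heading 108.1°; drift +27.6° → track 135.7°, groundspeed 92.2 kt
Leg 5: heading 274.6°; drift -16.0° → track 258.6°, groundspeed 134.8 kt

Leg 1: track=287.5°, groundspeed=111.1 kt
Leg 2: track=306.1°, groundspeed=94.6 kt
Leg 3: track=172.7°, groundspeed=124.8 kt
Leg 4: track=135.7°, groundspeed=92.2 kt
Leg 5: track=258.6°, groundspeed=134.8 kt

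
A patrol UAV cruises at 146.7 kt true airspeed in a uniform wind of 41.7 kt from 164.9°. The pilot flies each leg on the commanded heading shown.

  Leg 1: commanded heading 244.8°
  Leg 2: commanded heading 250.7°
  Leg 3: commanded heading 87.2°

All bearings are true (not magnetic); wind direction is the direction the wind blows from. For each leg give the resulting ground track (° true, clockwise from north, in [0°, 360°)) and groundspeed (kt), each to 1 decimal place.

Leg 1: track=261.2°, groundspeed=145.3 kt
Leg 2: track=266.8°, groundspeed=149.5 kt
Leg 3: track=70.7°, groundspeed=143.7 kt

Leg 1: heading 244.8°; drift +16.4° → track 261.2°, groundspeed 145.3 kt
Leg 2: heading 250.7°; drift +16.1° → track 266.8°, groundspeed 149.5 kt
Leg 3: heading 87.2°; drift -16.5° → track 70.7°, groundspeed 143.7 kt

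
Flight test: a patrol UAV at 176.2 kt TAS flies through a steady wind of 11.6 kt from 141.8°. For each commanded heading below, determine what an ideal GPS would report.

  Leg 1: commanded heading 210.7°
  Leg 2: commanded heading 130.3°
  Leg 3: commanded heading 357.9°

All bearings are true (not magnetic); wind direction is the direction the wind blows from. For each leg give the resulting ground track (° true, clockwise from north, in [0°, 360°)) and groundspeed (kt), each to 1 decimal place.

Leg 1: track=214.3°, groundspeed=172.4 kt
Leg 2: track=129.5°, groundspeed=164.8 kt
Leg 3: track=355.8°, groundspeed=185.7 kt

Leg 1: heading 210.7°; drift +3.6° → track 214.3°, groundspeed 172.4 kt
Leg 2: heading 130.3°; drift -0.8° → track 129.5°, groundspeed 164.8 kt
Leg 3: heading 357.9°; drift -2.1° → track 355.8°, groundspeed 185.7 kt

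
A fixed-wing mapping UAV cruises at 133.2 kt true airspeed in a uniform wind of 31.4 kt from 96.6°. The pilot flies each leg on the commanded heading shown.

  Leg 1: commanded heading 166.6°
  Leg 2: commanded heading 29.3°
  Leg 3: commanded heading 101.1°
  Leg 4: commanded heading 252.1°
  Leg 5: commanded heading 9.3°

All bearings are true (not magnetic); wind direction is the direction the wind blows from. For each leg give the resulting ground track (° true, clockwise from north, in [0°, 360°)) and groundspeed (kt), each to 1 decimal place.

Leg 1: track=180.1°, groundspeed=126.0 kt
Leg 2: track=15.8°, groundspeed=124.5 kt
Leg 3: track=102.5°, groundspeed=101.9 kt
Leg 4: track=256.7°, groundspeed=162.3 kt
Leg 5: track=355.9°, groundspeed=135.4 kt

Leg 1: heading 166.6°; drift +13.5° → track 180.1°, groundspeed 126.0 kt
Leg 2: heading 29.3°; drift -13.5° → track 15.8°, groundspeed 124.5 kt
Leg 3: heading 101.1°; drift +1.4° → track 102.5°, groundspeed 101.9 kt
Leg 4: heading 252.1°; drift +4.6° → track 256.7°, groundspeed 162.3 kt
Leg 5: heading 9.3°; drift -13.4° → track 355.9°, groundspeed 135.4 kt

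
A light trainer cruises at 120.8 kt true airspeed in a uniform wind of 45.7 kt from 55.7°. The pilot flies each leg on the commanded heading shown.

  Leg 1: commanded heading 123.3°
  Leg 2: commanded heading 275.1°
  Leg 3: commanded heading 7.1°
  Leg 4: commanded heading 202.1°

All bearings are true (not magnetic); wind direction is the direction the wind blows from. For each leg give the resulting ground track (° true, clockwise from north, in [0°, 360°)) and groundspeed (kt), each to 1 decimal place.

Leg 1: heading 123.3°; drift +22.2° → track 145.5°, groundspeed 111.7 kt
Leg 2: heading 275.1°; drift -10.5° → track 264.6°, groundspeed 158.8 kt
Leg 3: heading 7.1°; drift -20.7° → track 346.4°, groundspeed 96.8 kt
Leg 4: heading 202.1°; drift +9.0° → track 211.1°, groundspeed 160.9 kt

Leg 1: track=145.5°, groundspeed=111.7 kt
Leg 2: track=264.6°, groundspeed=158.8 kt
Leg 3: track=346.4°, groundspeed=96.8 kt
Leg 4: track=211.1°, groundspeed=160.9 kt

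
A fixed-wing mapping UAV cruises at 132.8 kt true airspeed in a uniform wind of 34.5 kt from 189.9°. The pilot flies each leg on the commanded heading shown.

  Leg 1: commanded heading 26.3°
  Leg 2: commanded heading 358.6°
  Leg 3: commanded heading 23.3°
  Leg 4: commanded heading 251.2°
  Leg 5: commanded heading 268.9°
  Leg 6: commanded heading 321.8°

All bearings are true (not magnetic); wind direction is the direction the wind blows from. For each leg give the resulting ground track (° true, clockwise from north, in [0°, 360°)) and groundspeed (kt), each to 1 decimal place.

Leg 1: heading 26.3°; drift -3.4° → track 22.9°, groundspeed 166.2 kt
Leg 2: heading 358.6°; drift +2.3° → track 0.9°, groundspeed 166.8 kt
Leg 3: heading 23.3°; drift -2.8° → track 20.5°, groundspeed 166.6 kt
Leg 4: heading 251.2°; drift +14.6° → track 265.8°, groundspeed 120.1 kt
Leg 5: heading 268.9°; drift +15.0° → track 283.9°, groundspeed 130.7 kt
Leg 6: heading 321.8°; drift +9.4° → track 331.2°, groundspeed 157.9 kt

Leg 1: track=22.9°, groundspeed=166.2 kt
Leg 2: track=0.9°, groundspeed=166.8 kt
Leg 3: track=20.5°, groundspeed=166.6 kt
Leg 4: track=265.8°, groundspeed=120.1 kt
Leg 5: track=283.9°, groundspeed=130.7 kt
Leg 6: track=331.2°, groundspeed=157.9 kt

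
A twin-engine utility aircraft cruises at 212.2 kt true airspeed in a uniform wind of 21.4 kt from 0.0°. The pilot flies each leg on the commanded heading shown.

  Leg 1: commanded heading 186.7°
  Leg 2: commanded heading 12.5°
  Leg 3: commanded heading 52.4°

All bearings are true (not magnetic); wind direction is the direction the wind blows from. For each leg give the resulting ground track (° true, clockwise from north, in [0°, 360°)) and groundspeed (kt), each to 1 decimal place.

Leg 1: heading 186.7°; drift -0.6° → track 186.1°, groundspeed 233.5 kt
Leg 2: heading 12.5°; drift +1.4° → track 13.9°, groundspeed 191.4 kt
Leg 3: heading 52.4°; drift +4.9° → track 57.3°, groundspeed 199.9 kt

Leg 1: track=186.1°, groundspeed=233.5 kt
Leg 2: track=13.9°, groundspeed=191.4 kt
Leg 3: track=57.3°, groundspeed=199.9 kt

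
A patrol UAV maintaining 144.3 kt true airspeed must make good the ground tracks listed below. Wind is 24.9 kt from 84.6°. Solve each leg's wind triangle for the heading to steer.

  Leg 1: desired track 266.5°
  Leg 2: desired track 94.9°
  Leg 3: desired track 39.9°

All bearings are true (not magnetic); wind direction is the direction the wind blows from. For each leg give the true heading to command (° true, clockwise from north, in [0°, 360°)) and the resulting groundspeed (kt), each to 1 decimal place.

Leg 1: desired track 266.5°; wind correction +0.3° → command heading 266.8°, groundspeed 169.2 kt
Leg 2: desired track 94.9°; wind correction -1.8° → command heading 93.1°, groundspeed 119.7 kt
Leg 3: desired track 39.9°; wind correction +7.0° → command heading 46.9°, groundspeed 125.5 kt

Leg 1: heading=266.8°, groundspeed=169.2 kt
Leg 2: heading=93.1°, groundspeed=119.7 kt
Leg 3: heading=46.9°, groundspeed=125.5 kt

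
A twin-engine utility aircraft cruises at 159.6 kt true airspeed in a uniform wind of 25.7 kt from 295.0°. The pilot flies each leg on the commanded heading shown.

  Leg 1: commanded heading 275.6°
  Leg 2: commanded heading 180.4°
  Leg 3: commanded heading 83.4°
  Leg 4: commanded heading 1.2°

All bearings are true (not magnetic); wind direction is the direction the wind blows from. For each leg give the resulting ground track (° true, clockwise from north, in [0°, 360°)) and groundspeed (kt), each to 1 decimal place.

Leg 1: heading 275.6°; drift -3.6° → track 272.0°, groundspeed 135.6 kt
Leg 2: heading 180.4°; drift -7.8° → track 172.6°, groundspeed 171.9 kt
Leg 3: heading 83.4°; drift +4.2° → track 87.6°, groundspeed 182.0 kt
Leg 4: heading 1.2°; drift +9.0° → track 10.2°, groundspeed 151.1 kt

Leg 1: track=272.0°, groundspeed=135.6 kt
Leg 2: track=172.6°, groundspeed=171.9 kt
Leg 3: track=87.6°, groundspeed=182.0 kt
Leg 4: track=10.2°, groundspeed=151.1 kt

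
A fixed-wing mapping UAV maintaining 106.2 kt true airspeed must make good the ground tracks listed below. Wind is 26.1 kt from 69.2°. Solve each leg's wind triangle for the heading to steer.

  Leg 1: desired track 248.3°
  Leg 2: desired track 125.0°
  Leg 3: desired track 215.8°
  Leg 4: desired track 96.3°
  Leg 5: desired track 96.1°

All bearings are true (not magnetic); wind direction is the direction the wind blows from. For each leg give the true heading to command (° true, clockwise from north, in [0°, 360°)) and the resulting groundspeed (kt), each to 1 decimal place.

Leg 1: desired track 248.3°; wind correction -0.2° → command heading 248.1°, groundspeed 132.3 kt
Leg 2: desired track 125.0°; wind correction -11.7° → command heading 113.3°, groundspeed 89.3 kt
Leg 3: desired track 215.8°; wind correction -7.8° → command heading 208.0°, groundspeed 127.0 kt
Leg 4: desired track 96.3°; wind correction -6.4° → command heading 89.9°, groundspeed 82.3 kt
Leg 5: desired track 96.1°; wind correction -6.4° → command heading 89.7°, groundspeed 82.3 kt

Leg 1: heading=248.1°, groundspeed=132.3 kt
Leg 2: heading=113.3°, groundspeed=89.3 kt
Leg 3: heading=208.0°, groundspeed=127.0 kt
Leg 4: heading=89.9°, groundspeed=82.3 kt
Leg 5: heading=89.7°, groundspeed=82.3 kt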